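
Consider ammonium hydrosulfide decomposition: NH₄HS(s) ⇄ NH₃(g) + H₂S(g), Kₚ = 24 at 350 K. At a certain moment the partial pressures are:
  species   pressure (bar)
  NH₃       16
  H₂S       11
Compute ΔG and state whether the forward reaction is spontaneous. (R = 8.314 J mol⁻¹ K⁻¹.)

(NH₄HS is a pure solid — omitted from Qₚ.)
Qₚ = P(NH₃)·P(H₂S) = (16)·(11) = 176
ΔG = RT ln(Qₚ/Kₚ) = (8.314 J mol⁻¹ K⁻¹)(350 K) × ln(176/24)
   = (2.910 kJ/mol)(1.992) = 5.80 kJ/mol
ΔG > 0, so the forward reaction is non-spontaneous (proceeds in reverse).

ΔG = 5.80 kJ/mol; the forward reaction is non-spontaneous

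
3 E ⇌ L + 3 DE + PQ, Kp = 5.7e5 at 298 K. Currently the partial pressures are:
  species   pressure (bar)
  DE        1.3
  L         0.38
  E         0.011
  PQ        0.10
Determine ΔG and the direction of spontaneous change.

ΔG = -5.47 kJ/mol; the forward reaction is spontaneous

Qp = P(L)·P(DE)³·P(PQ) / P(E)³ = (0.38)·(1.3)³·(0.10) / (0.011)³ = 62700
ΔG = RT ln(Qp/Kp) = (8.314 J mol⁻¹ K⁻¹)(298 K) × ln(62700/5.7e5)
   = (2.478 kJ/mol)(-2.207) = -5.47 kJ/mol
ΔG < 0, so the forward reaction is spontaneous (proceeds forward).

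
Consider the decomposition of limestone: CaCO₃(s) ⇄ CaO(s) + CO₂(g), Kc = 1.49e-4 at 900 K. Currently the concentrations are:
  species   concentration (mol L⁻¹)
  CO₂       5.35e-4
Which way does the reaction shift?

(CaCO₃, CaO are pure solids — omitted from Qc.)
Qc = [CO₂] = 5.35e-4
Qc = 5.35e-4 > Kc = 1.49e-4, so the reverse reaction proceeds.

to the left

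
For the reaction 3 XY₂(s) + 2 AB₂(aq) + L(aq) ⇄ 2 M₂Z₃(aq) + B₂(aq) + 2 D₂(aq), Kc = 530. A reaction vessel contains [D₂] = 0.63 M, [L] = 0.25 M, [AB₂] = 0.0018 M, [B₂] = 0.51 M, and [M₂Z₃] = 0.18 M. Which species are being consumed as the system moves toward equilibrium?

(XY₂ is a pure solid — omitted from Qc.)
Qc = [M₂Z₃]²·[B₂]·[D₂]² / ([AB₂]²·[L]) = (0.18)²·(0.51)·(0.63)² / ((0.0018)²·(0.25)) = 8100
Qc = 8100 > Kc = 530: net reverse reaction.

M₂Z₃, B₂, D₂ (products)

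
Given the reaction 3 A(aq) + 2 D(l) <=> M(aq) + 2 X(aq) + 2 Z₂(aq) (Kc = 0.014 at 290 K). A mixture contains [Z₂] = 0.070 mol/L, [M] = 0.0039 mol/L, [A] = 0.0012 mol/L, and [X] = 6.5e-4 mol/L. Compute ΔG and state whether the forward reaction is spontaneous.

ΔG = -2.65 kJ/mol; the forward reaction is spontaneous

(D is a pure liquid — omitted from Qc.)
Qc = [M]·[X]²·[Z₂]² / [A]³ = (0.0039)·(6.5e-4)²·(0.070)² / (0.0012)³ = 0.00467
ΔG = RT ln(Qc/Kc) = (8.314 J mol⁻¹ K⁻¹)(290 K) × ln(0.00467/0.014)
   = (2.411 kJ/mol)(-1.098) = -2.65 kJ/mol
ΔG < 0, so the forward reaction is spontaneous (proceeds forward).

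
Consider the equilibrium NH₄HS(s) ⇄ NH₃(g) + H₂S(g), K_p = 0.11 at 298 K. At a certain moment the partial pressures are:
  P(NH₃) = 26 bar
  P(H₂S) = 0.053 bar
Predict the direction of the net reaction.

(NH₄HS is a pure solid — omitted from Q_p.)
Q_p = P(NH₃)·P(H₂S) = (26)·(0.053) = 1.4
Q_p = 1.4 > K_p = 0.11, so the reverse reaction proceeds.

to the left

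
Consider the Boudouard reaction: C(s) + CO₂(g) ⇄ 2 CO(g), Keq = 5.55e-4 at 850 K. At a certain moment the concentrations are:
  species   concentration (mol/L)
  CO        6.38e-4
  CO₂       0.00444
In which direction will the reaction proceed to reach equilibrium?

(C is a pure solid — omitted from Q.)
Q = [CO]² / [CO₂] = (6.38e-4)² / (0.00444) = 9.17e-5
Q = 9.17e-5 < Keq = 5.55e-4, so the forward reaction proceeds.

toward products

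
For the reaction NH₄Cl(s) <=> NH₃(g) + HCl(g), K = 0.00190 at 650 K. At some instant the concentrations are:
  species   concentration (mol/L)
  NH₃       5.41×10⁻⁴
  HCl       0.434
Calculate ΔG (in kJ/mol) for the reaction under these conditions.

(NH₄Cl is a pure solid — omitted from Q.)
Q = [NH₃]·[HCl] = (5.41×10⁻⁴)·(0.434) = 2.35×10⁻⁴
ΔG = RT ln(Q/K) = (8.314 J mol⁻¹ K⁻¹)(650 K) × ln(2.35×10⁻⁴/0.00190)
   = (5.404 kJ/mol)(-2.090) = -11.3 kJ/mol
ΔG < 0, so the forward reaction is spontaneous (proceeds forward).

ΔG = -11.3 kJ/mol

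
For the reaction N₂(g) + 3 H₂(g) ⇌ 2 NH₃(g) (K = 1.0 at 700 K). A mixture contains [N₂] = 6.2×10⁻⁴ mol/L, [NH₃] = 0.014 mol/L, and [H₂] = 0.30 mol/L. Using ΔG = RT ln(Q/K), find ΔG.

Q = [NH₃]² / ([N₂]·[H₂]³) = (0.014)² / ((6.2×10⁻⁴)·(0.30)³) = 11.7
ΔG = RT ln(Q/K) = (8.314 J mol⁻¹ K⁻¹)(700 K) × ln(11.7/1.0)
   = (5.820 kJ/mol)(2.460) = 14.3 kJ/mol
ΔG > 0, so the forward reaction is non-spontaneous (proceeds in reverse).

ΔG = 14.3 kJ/mol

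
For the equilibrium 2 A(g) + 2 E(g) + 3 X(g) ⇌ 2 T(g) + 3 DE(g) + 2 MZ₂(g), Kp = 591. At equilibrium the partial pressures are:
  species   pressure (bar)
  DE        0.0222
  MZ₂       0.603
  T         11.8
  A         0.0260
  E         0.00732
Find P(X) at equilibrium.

P(X) = 2.96 bar

At equilibrium, Kp = P(T)²·P(DE)³·P(MZ₂)² / (P(A)²·P(E)²·P(X)³) = 591.
(11.8)²·(0.0222)³·(0.603)² / ((0.0260)²·(0.00732)²·(P(X))³) = 591
P(X)³ = 25.9 ⇒ P(X) = 2.96 bar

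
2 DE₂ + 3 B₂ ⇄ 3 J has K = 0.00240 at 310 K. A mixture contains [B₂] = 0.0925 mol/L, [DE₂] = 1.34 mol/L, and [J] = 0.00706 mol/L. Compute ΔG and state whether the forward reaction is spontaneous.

ΔG = -5.85 kJ/mol; the forward reaction is spontaneous

Q = [J]³ / ([DE₂]²·[B₂]³) = (0.00706)³ / ((1.34)²·(0.0925)³) = 2.48×10⁻⁴
ΔG = RT ln(Q/K) = (8.314 J mol⁻¹ K⁻¹)(310 K) × ln(2.48×10⁻⁴/0.00240)
   = (2.577 kJ/mol)(-2.270) = -5.85 kJ/mol
ΔG < 0, so the forward reaction is spontaneous (proceeds forward).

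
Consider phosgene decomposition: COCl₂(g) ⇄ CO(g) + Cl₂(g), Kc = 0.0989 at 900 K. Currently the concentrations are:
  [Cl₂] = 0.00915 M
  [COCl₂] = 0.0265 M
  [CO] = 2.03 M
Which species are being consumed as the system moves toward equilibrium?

CO, Cl₂ (products)

Qc = [CO]·[Cl₂] / [COCl₂] = (2.03)·(0.00915) / (0.0265) = 0.701
Qc = 0.701 > Kc = 0.0989: net reverse reaction.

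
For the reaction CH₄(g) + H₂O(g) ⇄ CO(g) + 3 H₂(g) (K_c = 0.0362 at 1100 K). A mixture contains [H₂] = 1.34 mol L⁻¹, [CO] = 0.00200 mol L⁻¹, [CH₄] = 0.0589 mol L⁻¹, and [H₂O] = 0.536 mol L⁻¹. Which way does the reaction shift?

in the reverse direction

Q_c = [CO]·[H₂]³ / ([CH₄]·[H₂O]) = (0.00200)·(1.34)³ / ((0.0589)·(0.536)) = 0.152
Q_c = 0.152 > K_c = 0.0362, so the reverse reaction proceeds.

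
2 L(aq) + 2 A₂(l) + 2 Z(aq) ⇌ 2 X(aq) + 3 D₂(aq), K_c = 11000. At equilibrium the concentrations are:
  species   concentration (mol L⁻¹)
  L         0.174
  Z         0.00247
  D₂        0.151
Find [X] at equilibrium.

[X] = 0.768 mol L⁻¹

(A₂ is a pure liquid — omitted from K_c.)
At equilibrium, K_c = [X]²·[D₂]³ / ([L]²·[Z]²) = 11000.
([X])²·(0.151)³ / ((0.174)²·(0.00247)²) = 11000
[X]² = 0.590 ⇒ [X] = 0.768 mol L⁻¹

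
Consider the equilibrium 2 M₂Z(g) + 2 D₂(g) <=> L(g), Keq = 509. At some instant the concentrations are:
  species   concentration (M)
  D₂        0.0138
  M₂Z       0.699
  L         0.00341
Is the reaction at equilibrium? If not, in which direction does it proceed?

Q = [L] / ([M₂Z]²·[D₂]²) = (0.00341) / ((0.699)²·(0.0138)²) = 36.6
Q = 36.6 < Keq = 509, so the forward reaction proceeds.

in the forward direction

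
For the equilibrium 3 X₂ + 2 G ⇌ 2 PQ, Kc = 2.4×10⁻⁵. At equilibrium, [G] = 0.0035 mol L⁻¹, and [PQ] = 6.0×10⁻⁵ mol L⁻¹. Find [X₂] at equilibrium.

[X₂] = 2.3 mol L⁻¹

At equilibrium, Kc = [PQ]² / ([X₂]³·[G]²) = 2.4×10⁻⁵.
(6.0×10⁻⁵)² / (([X₂])³·(0.0035)²) = 2.4×10⁻⁵
[X₂]³ = 12.2 ⇒ [X₂] = 2.3 mol L⁻¹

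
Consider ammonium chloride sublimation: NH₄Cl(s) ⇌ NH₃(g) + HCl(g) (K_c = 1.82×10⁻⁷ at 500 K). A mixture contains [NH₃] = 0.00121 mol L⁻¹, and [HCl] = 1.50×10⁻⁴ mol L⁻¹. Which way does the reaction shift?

no net change (already at equilibrium)

(NH₄Cl is a pure solid — omitted from Q_c.)
Q_c = [NH₃]·[HCl] = (0.00121)·(1.50×10⁻⁴) = 1.82×10⁻⁷
Q_c = 1.82×10⁻⁷ = K_c, so the system is already at equilibrium.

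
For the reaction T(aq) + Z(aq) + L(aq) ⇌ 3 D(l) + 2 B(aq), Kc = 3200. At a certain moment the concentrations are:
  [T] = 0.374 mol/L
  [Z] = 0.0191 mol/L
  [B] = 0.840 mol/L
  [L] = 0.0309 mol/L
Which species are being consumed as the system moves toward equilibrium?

none (at equilibrium)

(D is a pure liquid — omitted from Qc.)
Qc = [B]² / ([T]·[Z]·[L]) = (0.840)² / ((0.374)·(0.0191)·(0.0309)) = 3200
Qc = 3200 = Kc; the system is at equilibrium.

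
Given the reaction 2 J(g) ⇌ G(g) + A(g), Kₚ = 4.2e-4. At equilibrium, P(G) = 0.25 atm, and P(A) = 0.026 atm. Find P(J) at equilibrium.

P(J) = 3.9 atm

At equilibrium, Kₚ = P(G)·P(A) / P(J)² = 4.2e-4.
(0.25)·(0.026) / (P(J))² = 4.2e-4
P(J)² = 15.5 ⇒ P(J) = 3.9 atm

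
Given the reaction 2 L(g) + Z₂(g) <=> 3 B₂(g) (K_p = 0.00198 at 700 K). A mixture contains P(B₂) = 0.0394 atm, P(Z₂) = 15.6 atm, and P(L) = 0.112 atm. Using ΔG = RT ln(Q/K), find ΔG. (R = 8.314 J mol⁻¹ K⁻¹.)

Q_p = P(B₂)³ / (P(L)²·P(Z₂)) = (0.0394)³ / ((0.112)²·(15.6)) = 3.13×10⁻⁴
ΔG = RT ln(Q_p/K_p) = (8.314 J mol⁻¹ K⁻¹)(700 K) × ln(3.13×10⁻⁴/0.00198)
   = (5.820 kJ/mol)(-1.845) = -10.7 kJ/mol
ΔG < 0, so the forward reaction is spontaneous (proceeds forward).

ΔG = -10.7 kJ/mol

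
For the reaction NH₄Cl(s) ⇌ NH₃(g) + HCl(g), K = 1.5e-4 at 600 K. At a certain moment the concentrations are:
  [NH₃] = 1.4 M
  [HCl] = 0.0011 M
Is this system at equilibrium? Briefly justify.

(NH₄Cl is a pure solid — omitted from Q.)
Q = [NH₃]·[HCl] = (1.4)·(0.0011) = 0.0015
Q = 0.0015 > K = 1.5e-4: net reverse reaction.

no; Q > K, reaction proceeds in reverse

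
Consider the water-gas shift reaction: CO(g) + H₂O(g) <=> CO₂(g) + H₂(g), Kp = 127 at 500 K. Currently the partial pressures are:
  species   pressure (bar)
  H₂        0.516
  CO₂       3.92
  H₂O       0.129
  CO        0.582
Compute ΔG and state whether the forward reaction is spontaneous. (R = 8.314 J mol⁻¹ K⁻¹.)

ΔG = -6.45 kJ/mol; the forward reaction is spontaneous

Qp = P(CO₂)·P(H₂) / (P(CO)·P(H₂O)) = (3.92)·(0.516) / ((0.582)·(0.129)) = 26.9
ΔG = RT ln(Qp/Kp) = (8.314 J mol⁻¹ K⁻¹)(500 K) × ln(26.9/127)
   = (4.157 kJ/mol)(-1.552) = -6.45 kJ/mol
ΔG < 0, so the forward reaction is spontaneous (proceeds forward).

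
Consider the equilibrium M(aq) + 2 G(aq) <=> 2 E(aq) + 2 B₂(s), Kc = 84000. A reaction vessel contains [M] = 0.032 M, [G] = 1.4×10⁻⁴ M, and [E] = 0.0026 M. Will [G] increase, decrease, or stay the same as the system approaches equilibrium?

(B₂ is a pure solid — omitted from Qc.)
Qc = [E]² / ([M]·[G]²) = (0.0026)² / ((0.032)·(1.4×10⁻⁴)²) = 11000
Qc = 11000 < Kc = 84000: net forward reaction.
G is a reactant, so it decreases.

decrease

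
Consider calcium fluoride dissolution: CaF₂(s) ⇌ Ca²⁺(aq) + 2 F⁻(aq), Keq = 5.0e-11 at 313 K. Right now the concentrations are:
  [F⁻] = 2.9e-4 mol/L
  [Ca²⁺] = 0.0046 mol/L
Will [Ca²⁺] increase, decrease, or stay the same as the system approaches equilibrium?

decrease

(CaF₂ is a pure solid — omitted from Q.)
Q = [Ca²⁺]·[F⁻]² = (0.0046)·(2.9e-4)² = 3.9e-10
Q = 3.9e-10 > Keq = 5.0e-11: net reverse reaction.
Ca²⁺ is a product, so it decreases.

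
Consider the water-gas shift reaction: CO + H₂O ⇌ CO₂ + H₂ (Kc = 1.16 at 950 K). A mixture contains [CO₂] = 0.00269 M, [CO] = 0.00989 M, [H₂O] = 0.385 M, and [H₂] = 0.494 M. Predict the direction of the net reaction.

Qc = [CO₂]·[H₂] / ([CO]·[H₂O]) = (0.00269)·(0.494) / ((0.00989)·(0.385)) = 0.349
Qc = 0.349 < Kc = 1.16, so the forward reaction proceeds.

in the forward direction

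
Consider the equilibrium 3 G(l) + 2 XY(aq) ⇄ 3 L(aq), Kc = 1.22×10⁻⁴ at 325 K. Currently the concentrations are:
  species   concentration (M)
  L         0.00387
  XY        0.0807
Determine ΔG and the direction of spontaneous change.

(G is a pure liquid — omitted from Qc.)
Qc = [L]³ / [XY]² = (0.00387)³ / (0.0807)² = 8.90×10⁻⁶
ΔG = RT ln(Qc/Kc) = (8.314 J mol⁻¹ K⁻¹)(325 K) × ln(8.90×10⁻⁶/1.22×10⁻⁴)
   = (2.702 kJ/mol)(-2.618) = -7.07 kJ/mol
ΔG < 0, so the forward reaction is spontaneous (proceeds forward).

ΔG = -7.07 kJ/mol; the forward reaction is spontaneous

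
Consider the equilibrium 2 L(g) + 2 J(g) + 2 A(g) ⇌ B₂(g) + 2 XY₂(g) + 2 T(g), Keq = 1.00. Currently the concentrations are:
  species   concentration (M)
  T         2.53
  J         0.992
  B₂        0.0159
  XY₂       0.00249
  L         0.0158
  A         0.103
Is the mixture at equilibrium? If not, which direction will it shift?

no; Q < K, reaction proceeds forward

Q = [B₂]·[XY₂]²·[T]² / ([L]²·[J]²·[A]²) = (0.0159)·(0.00249)²·(2.53)² / ((0.0158)²·(0.992)²·(0.103)²) = 0.242
Q = 0.242 < Keq = 1.00: net forward reaction.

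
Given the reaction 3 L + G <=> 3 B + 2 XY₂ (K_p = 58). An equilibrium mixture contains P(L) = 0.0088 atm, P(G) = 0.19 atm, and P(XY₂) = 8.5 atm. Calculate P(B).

At equilibrium, K_p = P(B)³·P(XY₂)² / (P(L)³·P(G)) = 58.
(P(B))³·(8.5)² / ((0.0088)³·(0.19)) = 58
P(B)³ = 1.04e-7 ⇒ P(B) = 0.0047 atm

P(B) = 0.0047 atm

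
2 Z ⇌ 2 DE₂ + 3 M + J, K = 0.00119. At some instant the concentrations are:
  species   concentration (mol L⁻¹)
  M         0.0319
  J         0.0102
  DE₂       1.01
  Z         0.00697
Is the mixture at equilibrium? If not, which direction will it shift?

no; Q > K, reaction proceeds in reverse

Q = [DE₂]²·[M]³·[J] / [Z]² = (1.01)²·(0.0319)³·(0.0102) / (0.00697)² = 0.00695
Q = 0.00695 > K = 0.00119: net reverse reaction.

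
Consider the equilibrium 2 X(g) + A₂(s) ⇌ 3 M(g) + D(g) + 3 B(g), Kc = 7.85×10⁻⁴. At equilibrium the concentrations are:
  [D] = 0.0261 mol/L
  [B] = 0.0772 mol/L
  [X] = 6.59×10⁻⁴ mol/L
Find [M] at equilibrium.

(A₂ is a pure solid — omitted from Kc.)
At equilibrium, Kc = [M]³·[D]·[B]³ / [X]² = 7.85×10⁻⁴.
([M])³·(0.0261)·(0.0772)³ / (6.59×10⁻⁴)² = 7.85×10⁻⁴
[M]³ = 2.84×10⁻⁵ ⇒ [M] = 0.0305 mol/L

[M] = 0.0305 mol/L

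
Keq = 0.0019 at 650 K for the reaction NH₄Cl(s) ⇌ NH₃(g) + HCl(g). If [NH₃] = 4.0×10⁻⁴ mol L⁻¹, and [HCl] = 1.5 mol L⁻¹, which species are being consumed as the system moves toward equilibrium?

(NH₄Cl is a pure solid — omitted from Q.)
Q = [NH₃]·[HCl] = (4.0×10⁻⁴)·(1.5) = 6.0×10⁻⁴
Q = 6.0×10⁻⁴ < Keq = 0.0019: net forward reaction.

NH₄Cl (reactants)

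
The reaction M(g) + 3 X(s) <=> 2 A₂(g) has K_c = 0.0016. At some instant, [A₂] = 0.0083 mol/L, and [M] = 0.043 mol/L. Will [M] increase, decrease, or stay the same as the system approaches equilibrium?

(X is a pure solid — omitted from Q_c.)
Q_c = [A₂]² / [M] = (0.0083)² / (0.043) = 0.0016
Q_c = 0.0016 = K_c; the system is at equilibrium.

stay the same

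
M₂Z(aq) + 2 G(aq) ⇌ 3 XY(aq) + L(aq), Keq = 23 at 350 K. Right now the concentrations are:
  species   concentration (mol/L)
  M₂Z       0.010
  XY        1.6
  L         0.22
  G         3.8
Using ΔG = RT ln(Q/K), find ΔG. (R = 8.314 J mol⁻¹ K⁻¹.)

Q = [XY]³·[L] / ([M₂Z]·[G]²) = (1.6)³·(0.22) / ((0.010)·(3.8)²) = 6.24
ΔG = RT ln(Q/Keq) = (8.314 J mol⁻¹ K⁻¹)(350 K) × ln(6.24/23)
   = (2.910 kJ/mol)(-1.305) = -3.80 kJ/mol
ΔG < 0, so the forward reaction is spontaneous (proceeds forward).

ΔG = -3.80 kJ/mol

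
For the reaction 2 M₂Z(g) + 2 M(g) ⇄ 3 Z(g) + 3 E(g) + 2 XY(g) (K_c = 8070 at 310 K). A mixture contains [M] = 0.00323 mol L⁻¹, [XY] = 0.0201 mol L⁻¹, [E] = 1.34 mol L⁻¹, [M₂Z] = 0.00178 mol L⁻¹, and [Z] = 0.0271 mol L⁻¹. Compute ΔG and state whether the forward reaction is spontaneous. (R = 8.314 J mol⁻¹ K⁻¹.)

ΔG = -6.76 kJ/mol; the forward reaction is spontaneous

Q_c = [Z]³·[E]³·[XY]² / ([M₂Z]²·[M]²) = (0.0271)³·(1.34)³·(0.0201)² / ((0.00178)²·(0.00323)²) = 585
ΔG = RT ln(Q_c/K_c) = (8.314 J mol⁻¹ K⁻¹)(310 K) × ln(585/8070)
   = (2.577 kJ/mol)(-2.624) = -6.76 kJ/mol
ΔG < 0, so the forward reaction is spontaneous (proceeds forward).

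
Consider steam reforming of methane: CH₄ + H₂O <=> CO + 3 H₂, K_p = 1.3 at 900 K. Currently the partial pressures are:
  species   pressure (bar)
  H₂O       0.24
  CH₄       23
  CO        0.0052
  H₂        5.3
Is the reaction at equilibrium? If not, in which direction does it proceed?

toward products

Q_p = P(CO)·P(H₂)³ / (P(CH₄)·P(H₂O)) = (0.0052)·(5.3)³ / ((23)·(0.24)) = 0.14
Q_p = 0.14 < K_p = 1.3, so the forward reaction proceeds.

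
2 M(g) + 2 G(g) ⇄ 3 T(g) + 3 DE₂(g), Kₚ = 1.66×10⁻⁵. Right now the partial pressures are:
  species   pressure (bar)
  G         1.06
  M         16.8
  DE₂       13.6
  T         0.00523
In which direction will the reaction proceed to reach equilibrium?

Qₚ = P(T)³·P(DE₂)³ / (P(M)²·P(G)²) = (0.00523)³·(13.6)³ / ((16.8)²·(1.06)²) = 1.13×10⁻⁶
Qₚ = 1.13×10⁻⁶ < Kₚ = 1.66×10⁻⁵, so the forward reaction proceeds.

to the right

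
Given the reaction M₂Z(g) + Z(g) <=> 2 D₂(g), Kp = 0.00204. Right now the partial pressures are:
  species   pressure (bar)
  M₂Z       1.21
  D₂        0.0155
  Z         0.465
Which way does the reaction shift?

to the right

Qp = P(D₂)² / (P(M₂Z)·P(Z)) = (0.0155)² / ((1.21)·(0.465)) = 4.27e-4
Qp = 4.27e-4 < Kp = 0.00204, so the forward reaction proceeds.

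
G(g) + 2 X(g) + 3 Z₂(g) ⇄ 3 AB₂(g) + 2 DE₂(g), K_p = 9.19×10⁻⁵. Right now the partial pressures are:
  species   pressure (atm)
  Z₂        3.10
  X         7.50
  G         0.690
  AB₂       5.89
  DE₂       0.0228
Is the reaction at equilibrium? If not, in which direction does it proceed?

neither direction; the system is at equilibrium

Q_p = P(AB₂)³·P(DE₂)² / (P(G)·P(X)²·P(Z₂)³) = (5.89)³·(0.0228)² / ((0.690)·(7.50)²·(3.10)³) = 9.19×10⁻⁵
Q_p = 9.19×10⁻⁵ = K_p, so the system is already at equilibrium.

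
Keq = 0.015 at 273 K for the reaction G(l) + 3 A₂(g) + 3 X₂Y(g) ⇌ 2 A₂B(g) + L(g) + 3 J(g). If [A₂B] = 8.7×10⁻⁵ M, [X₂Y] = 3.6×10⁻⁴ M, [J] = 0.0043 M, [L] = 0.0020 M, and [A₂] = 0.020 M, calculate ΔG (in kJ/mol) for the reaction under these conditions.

(G is a pure liquid — omitted from Q.)
Q = [A₂B]²·[L]·[J]³ / ([A₂]³·[X₂Y]³) = (8.7×10⁻⁵)²·(0.0020)·(0.0043)³ / ((0.020)³·(3.6×10⁻⁴)³) = 0.00322
ΔG = RT ln(Q/Keq) = (8.314 J mol⁻¹ K⁻¹)(273 K) × ln(0.00322/0.015)
   = (2.270 kJ/mol)(-1.539) = -3.49 kJ/mol
ΔG < 0, so the forward reaction is spontaneous (proceeds forward).

ΔG = -3.49 kJ/mol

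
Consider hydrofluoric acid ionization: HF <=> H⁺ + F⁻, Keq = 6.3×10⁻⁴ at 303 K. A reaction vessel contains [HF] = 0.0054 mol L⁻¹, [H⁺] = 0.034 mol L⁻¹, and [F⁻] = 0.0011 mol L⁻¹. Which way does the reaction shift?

to the left

Q = [H⁺]·[F⁻] / [HF] = (0.034)·(0.0011) / (0.0054) = 0.0069
Q = 0.0069 > Keq = 6.3×10⁻⁴, so the reverse reaction proceeds.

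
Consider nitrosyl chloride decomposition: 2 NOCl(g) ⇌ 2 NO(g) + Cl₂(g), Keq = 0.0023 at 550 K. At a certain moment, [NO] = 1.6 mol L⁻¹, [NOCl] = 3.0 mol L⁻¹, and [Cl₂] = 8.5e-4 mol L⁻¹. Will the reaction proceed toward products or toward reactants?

Q = [NO]²·[Cl₂] / [NOCl]² = (1.6)²·(8.5e-4) / (3.0)² = 2.4e-4
Q = 2.4e-4 < Keq = 0.0023, so the forward reaction proceeds.

forward (toward products)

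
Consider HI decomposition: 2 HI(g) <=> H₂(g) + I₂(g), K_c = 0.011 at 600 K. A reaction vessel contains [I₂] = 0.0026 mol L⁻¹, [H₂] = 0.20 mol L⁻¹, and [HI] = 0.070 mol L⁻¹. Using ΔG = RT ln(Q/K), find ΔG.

Q_c = [H₂]·[I₂] / [HI]² = (0.20)·(0.0026) / (0.070)² = 0.106
ΔG = RT ln(Q_c/K_c) = (8.314 J mol⁻¹ K⁻¹)(600 K) × ln(0.106/0.011)
   = (4.988 kJ/mol)(2.266) = 11.3 kJ/mol
ΔG > 0, so the forward reaction is non-spontaneous (proceeds in reverse).

ΔG = 11.3 kJ/mol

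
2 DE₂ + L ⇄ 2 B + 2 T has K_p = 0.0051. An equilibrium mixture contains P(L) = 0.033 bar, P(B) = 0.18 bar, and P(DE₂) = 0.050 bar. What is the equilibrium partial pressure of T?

P(T) = 0.0036 bar

At equilibrium, K_p = P(B)²·P(T)² / (P(DE₂)²·P(L)) = 0.0051.
(0.18)²·(P(T))² / ((0.050)²·(0.033)) = 0.0051
P(T)² = 1.30×10⁻⁵ ⇒ P(T) = 0.0036 bar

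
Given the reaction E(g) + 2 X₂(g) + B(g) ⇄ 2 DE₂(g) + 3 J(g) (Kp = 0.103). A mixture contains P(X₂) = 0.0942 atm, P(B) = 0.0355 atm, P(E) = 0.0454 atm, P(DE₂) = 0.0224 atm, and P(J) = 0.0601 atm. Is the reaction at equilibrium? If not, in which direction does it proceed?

Qp = P(DE₂)²·P(J)³ / (P(E)·P(X₂)²·P(B)) = (0.0224)²·(0.0601)³ / ((0.0454)·(0.0942)²·(0.0355)) = 0.00762
Qp = 0.00762 < Kp = 0.103, so the forward reaction proceeds.

to the right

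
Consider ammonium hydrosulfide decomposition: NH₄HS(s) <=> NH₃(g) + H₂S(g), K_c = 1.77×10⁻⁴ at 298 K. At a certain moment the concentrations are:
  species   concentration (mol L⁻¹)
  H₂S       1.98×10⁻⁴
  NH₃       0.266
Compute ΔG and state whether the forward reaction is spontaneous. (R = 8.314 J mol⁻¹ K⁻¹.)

ΔG = -3.00 kJ/mol; the forward reaction is spontaneous

(NH₄HS is a pure solid — omitted from Q_c.)
Q_c = [NH₃]·[H₂S] = (0.266)·(1.98×10⁻⁴) = 5.27×10⁻⁵
ΔG = RT ln(Q_c/K_c) = (8.314 J mol⁻¹ K⁻¹)(298 K) × ln(5.27×10⁻⁵/1.77×10⁻⁴)
   = (2.478 kJ/mol)(-1.212) = -3.00 kJ/mol
ΔG < 0, so the forward reaction is spontaneous (proceeds forward).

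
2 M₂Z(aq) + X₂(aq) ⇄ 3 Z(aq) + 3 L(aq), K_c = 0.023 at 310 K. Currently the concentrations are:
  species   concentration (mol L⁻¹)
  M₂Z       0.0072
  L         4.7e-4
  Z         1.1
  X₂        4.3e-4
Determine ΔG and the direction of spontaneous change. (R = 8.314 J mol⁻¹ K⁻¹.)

ΔG = -3.38 kJ/mol; the forward reaction is spontaneous

Q_c = [Z]³·[L]³ / ([M₂Z]²·[X₂]) = (1.1)³·(4.7e-4)³ / ((0.0072)²·(4.3e-4)) = 0.00620
ΔG = RT ln(Q_c/K_c) = (8.314 J mol⁻¹ K⁻¹)(310 K) × ln(0.00620/0.023)
   = (2.577 kJ/mol)(-1.311) = -3.38 kJ/mol
ΔG < 0, so the forward reaction is spontaneous (proceeds forward).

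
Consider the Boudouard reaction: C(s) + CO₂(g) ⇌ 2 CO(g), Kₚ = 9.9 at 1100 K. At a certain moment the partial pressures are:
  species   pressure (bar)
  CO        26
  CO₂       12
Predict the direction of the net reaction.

(C is a pure solid — omitted from Qₚ.)
Qₚ = P(CO)² / P(CO₂) = (26)² / (12) = 56
Qₚ = 56 > Kₚ = 9.9, so the reverse reaction proceeds.

in the reverse direction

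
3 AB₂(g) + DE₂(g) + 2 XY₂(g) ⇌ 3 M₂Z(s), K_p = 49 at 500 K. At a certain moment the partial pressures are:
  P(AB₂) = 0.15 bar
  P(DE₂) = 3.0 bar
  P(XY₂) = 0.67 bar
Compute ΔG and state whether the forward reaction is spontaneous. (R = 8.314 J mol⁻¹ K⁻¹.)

(M₂Z is a pure solid — omitted from Q_p.)
Q_p = 1 / (P(AB₂)³·P(DE₂)·P(XY₂)²) = 1 / ((0.15)³·(3.0)·(0.67)²) = 220
ΔG = RT ln(Q_p/K_p) = (8.314 J mol⁻¹ K⁻¹)(500 K) × ln(220/49)
   = (4.157 kJ/mol)(1.502) = 6.24 kJ/mol
ΔG > 0, so the forward reaction is non-spontaneous (proceeds in reverse).

ΔG = 6.24 kJ/mol; the forward reaction is non-spontaneous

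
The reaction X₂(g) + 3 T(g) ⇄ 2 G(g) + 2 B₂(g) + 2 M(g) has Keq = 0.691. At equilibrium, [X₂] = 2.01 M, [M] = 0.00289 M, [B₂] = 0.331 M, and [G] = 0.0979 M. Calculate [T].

[T] = 0.00185 M

At equilibrium, Keq = [G]²·[B₂]²·[M]² / ([X₂]·[T]³) = 0.691.
(0.0979)²·(0.331)²·(0.00289)² / ((2.01)·([T])³) = 0.691
[T]³ = 6.31e-9 ⇒ [T] = 0.00185 M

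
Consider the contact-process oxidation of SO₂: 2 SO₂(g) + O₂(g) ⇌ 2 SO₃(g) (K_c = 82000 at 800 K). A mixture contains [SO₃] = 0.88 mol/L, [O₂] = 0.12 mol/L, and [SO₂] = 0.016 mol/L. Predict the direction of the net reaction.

toward products

Q_c = [SO₃]² / ([SO₂]²·[O₂]) = (0.88)² / ((0.016)²·(0.12)) = 25000
Q_c = 25000 < K_c = 82000, so the forward reaction proceeds.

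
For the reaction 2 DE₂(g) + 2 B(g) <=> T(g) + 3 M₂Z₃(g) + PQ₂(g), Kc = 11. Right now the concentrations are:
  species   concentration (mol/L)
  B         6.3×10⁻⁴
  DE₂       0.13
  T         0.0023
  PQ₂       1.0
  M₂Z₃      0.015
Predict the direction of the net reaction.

Qc = [T]·[M₂Z₃]³·[PQ₂] / ([DE₂]²·[B]²) = (0.0023)·(0.015)³·(1.0) / ((0.13)²·(6.3×10⁻⁴)²) = 1.2
Qc = 1.2 < Kc = 11, so the forward reaction proceeds.

to the right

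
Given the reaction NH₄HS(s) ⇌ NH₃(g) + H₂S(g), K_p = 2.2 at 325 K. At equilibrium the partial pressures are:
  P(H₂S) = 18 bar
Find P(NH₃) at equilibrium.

P(NH₃) = 0.12 bar

(NH₄HS is a pure solid — omitted from K_p.)
At equilibrium, K_p = P(NH₃)·P(H₂S) = 2.2.
(P(NH₃))·(18) = 2.2
P(NH₃) = 0.122 = 0.12 bar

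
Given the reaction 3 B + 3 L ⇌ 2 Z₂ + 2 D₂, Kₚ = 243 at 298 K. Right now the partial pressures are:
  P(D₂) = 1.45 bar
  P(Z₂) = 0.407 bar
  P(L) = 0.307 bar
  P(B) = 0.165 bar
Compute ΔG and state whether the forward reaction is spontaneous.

ΔG = 5.95 kJ/mol; the forward reaction is non-spontaneous

Qₚ = P(Z₂)²·P(D₂)² / (P(B)³·P(L)³) = (0.407)²·(1.45)² / ((0.165)³·(0.307)³) = 2680
ΔG = RT ln(Qₚ/Kₚ) = (8.314 J mol⁻¹ K⁻¹)(298 K) × ln(2680/243)
   = (2.478 kJ/mol)(2.401) = 5.95 kJ/mol
ΔG > 0, so the forward reaction is non-spontaneous (proceeds in reverse).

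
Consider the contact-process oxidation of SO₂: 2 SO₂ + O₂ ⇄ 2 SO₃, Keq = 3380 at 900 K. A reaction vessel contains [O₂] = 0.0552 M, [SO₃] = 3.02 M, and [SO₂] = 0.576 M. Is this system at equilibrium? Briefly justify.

no; Q < K, reaction proceeds forward

Q = [SO₃]² / ([SO₂]²·[O₂]) = (3.02)² / ((0.576)²·(0.0552)) = 498
Q = 498 < Keq = 3380: net forward reaction.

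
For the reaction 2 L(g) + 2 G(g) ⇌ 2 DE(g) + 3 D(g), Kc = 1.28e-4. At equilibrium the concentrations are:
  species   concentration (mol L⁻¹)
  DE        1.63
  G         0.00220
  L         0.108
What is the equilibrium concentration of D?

[D] = 1.40e-4 mol L⁻¹

At equilibrium, Kc = [DE]²·[D]³ / ([L]²·[G]²) = 1.28e-4.
(1.63)²·([D])³ / ((0.108)²·(0.00220)²) = 1.28e-4
[D]³ = 2.72e-12 ⇒ [D] = 1.40e-4 mol L⁻¹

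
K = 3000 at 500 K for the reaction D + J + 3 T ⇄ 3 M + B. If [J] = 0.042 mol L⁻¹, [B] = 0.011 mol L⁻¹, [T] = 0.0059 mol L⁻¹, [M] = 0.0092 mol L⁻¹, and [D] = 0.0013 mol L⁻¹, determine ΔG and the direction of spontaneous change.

Q = [M]³·[B] / ([D]·[J]·[T]³) = (0.0092)³·(0.011) / ((0.0013)·(0.042)·(0.0059)³) = 764
ΔG = RT ln(Q/K) = (8.314 J mol⁻¹ K⁻¹)(500 K) × ln(764/3000)
   = (4.157 kJ/mol)(-1.368) = -5.69 kJ/mol
ΔG < 0, so the forward reaction is spontaneous (proceeds forward).

ΔG = -5.69 kJ/mol; the forward reaction is spontaneous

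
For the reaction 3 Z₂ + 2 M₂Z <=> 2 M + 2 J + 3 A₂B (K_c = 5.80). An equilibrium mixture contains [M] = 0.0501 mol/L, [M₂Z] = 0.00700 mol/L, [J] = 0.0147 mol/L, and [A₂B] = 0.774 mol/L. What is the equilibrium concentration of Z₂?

At equilibrium, K_c = [M]²·[J]²·[A₂B]³ / ([Z₂]³·[M₂Z]²) = 5.80.
(0.0501)²·(0.0147)²·(0.774)³ / (([Z₂])³·(0.00700)²) = 5.80
[Z₂]³ = 8.85×10⁻⁴ ⇒ [Z₂] = 0.0960 mol/L

[Z₂] = 0.0960 mol/L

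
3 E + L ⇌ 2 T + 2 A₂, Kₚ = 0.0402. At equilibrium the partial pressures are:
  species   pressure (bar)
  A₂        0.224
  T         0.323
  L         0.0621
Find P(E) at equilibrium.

P(E) = 1.28 bar

At equilibrium, Kₚ = P(T)²·P(A₂)² / (P(E)³·P(L)) = 0.0402.
(0.323)²·(0.224)² / ((P(E))³·(0.0621)) = 0.0402
P(E)³ = 2.10 ⇒ P(E) = 1.28 bar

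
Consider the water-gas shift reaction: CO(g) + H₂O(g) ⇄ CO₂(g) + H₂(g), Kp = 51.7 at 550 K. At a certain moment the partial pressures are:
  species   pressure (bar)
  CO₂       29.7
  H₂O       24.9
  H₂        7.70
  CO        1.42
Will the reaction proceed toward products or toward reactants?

toward products

Qp = P(CO₂)·P(H₂) / (P(CO)·P(H₂O)) = (29.7)·(7.70) / ((1.42)·(24.9)) = 6.47
Qp = 6.47 < Kp = 51.7, so the forward reaction proceeds.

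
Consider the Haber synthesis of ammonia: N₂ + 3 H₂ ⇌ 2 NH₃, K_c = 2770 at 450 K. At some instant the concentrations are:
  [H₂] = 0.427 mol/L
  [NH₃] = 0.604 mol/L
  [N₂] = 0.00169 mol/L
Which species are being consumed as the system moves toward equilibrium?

none (at equilibrium)

Q_c = [NH₃]² / ([N₂]·[H₂]³) = (0.604)² / ((0.00169)·(0.427)³) = 2770
Q_c = 2770 = K_c; the system is at equilibrium.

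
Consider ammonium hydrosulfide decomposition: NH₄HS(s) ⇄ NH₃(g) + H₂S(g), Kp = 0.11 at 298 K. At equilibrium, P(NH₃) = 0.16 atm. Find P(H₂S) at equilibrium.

P(H₂S) = 0.69 atm

(NH₄HS is a pure solid — omitted from Kp.)
At equilibrium, Kp = P(NH₃)·P(H₂S) = 0.11.
(0.16)·(P(H₂S)) = 0.11
P(H₂S) = 0.688 = 0.69 atm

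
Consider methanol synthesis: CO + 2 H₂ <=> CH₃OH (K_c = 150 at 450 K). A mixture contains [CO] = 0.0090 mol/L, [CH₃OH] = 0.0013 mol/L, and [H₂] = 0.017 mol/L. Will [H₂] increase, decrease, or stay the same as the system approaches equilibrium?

increase

Q_c = [CH₃OH] / ([CO]·[H₂]²) = (0.0013) / ((0.0090)·(0.017)²) = 500
Q_c = 500 > K_c = 150: net reverse reaction.
H₂ is a reactant, so it increases.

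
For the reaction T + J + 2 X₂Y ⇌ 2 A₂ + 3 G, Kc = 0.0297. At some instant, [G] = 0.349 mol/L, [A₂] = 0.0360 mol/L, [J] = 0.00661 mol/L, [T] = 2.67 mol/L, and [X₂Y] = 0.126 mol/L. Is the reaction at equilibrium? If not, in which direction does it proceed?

Qc = [A₂]²·[G]³ / ([T]·[J]·[X₂Y]²) = (0.0360)²·(0.349)³ / ((2.67)·(0.00661)·(0.126)²) = 0.197
Qc = 0.197 > Kc = 0.0297, so the reverse reaction proceeds.

to the left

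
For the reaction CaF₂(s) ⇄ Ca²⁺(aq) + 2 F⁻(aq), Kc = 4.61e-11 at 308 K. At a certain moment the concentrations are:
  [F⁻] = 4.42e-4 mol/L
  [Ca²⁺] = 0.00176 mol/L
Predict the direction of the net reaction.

reverse (toward reactants)

(CaF₂ is a pure solid — omitted from Qc.)
Qc = [Ca²⁺]·[F⁻]² = (0.00176)·(4.42e-4)² = 3.44e-10
Qc = 3.44e-10 > Kc = 4.61e-11, so the reverse reaction proceeds.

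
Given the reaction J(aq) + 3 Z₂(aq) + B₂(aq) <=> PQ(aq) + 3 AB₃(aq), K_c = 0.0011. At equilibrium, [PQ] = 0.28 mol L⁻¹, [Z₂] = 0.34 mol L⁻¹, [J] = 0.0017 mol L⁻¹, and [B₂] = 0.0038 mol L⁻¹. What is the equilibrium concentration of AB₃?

At equilibrium, K_c = [PQ]·[AB₃]³ / ([J]·[Z₂]³·[B₂]) = 0.0011.
(0.28)·([AB₃])³ / ((0.0017)·(0.34)³·(0.0038)) = 0.0011
[AB₃]³ = 9.97×10⁻¹⁰ ⇒ [AB₃] = 0.0010 mol L⁻¹

[AB₃] = 0.0010 mol L⁻¹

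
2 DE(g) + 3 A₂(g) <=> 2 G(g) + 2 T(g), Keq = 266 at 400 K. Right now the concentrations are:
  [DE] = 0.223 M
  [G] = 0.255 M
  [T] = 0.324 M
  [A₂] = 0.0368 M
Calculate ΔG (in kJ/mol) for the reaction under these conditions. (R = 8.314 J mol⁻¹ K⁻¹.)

ΔG = 7.77 kJ/mol

Q = [G]²·[T]² / ([DE]²·[A₂]³) = (0.255)²·(0.324)² / ((0.223)²·(0.0368)³) = 2750
ΔG = RT ln(Q/Keq) = (8.314 J mol⁻¹ K⁻¹)(400 K) × ln(2750/266)
   = (3.326 kJ/mol)(2.336) = 7.77 kJ/mol
ΔG > 0, so the forward reaction is non-spontaneous (proceeds in reverse).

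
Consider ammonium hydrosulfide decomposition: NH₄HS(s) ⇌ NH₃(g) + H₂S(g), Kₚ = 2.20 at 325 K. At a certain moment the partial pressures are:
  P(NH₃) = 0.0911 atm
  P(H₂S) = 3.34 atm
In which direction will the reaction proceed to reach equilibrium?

(NH₄HS is a pure solid — omitted from Qₚ.)
Qₚ = P(NH₃)·P(H₂S) = (0.0911)·(3.34) = 0.304
Qₚ = 0.304 < Kₚ = 2.20, so the forward reaction proceeds.

toward products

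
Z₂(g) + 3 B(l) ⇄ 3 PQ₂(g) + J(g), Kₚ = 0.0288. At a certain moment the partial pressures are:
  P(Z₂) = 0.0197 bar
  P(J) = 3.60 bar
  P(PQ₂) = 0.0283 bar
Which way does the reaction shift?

forward (toward products)

(B is a pure liquid — omitted from Qₚ.)
Qₚ = P(PQ₂)³·P(J) / P(Z₂) = (0.0283)³·(3.60) / (0.0197) = 0.00414
Qₚ = 0.00414 < Kₚ = 0.0288, so the forward reaction proceeds.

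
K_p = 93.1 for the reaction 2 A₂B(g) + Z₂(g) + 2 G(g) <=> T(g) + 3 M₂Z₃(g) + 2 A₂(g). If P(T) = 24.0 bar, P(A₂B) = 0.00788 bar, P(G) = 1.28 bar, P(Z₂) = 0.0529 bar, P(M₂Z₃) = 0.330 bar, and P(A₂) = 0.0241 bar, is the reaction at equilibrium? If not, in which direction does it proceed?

Q_p = P(T)·P(M₂Z₃)³·P(A₂)² / (P(A₂B)²·P(Z₂)·P(G)²) = (24.0)·(0.330)³·(0.0241)² / ((0.00788)²·(0.0529)·(1.28)²) = 93.1
Q_p = 93.1 = K_p, so the system is already at equilibrium.

neither direction; the system is at equilibrium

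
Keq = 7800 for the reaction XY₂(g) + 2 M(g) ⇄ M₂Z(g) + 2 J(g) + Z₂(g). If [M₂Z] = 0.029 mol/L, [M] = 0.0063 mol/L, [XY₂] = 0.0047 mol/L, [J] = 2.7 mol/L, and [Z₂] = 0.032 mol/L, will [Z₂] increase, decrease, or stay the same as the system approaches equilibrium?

decrease

Q = [M₂Z]·[J]²·[Z₂] / ([XY₂]·[M]²) = (0.029)·(2.7)²·(0.032) / ((0.0047)·(0.0063)²) = 36000
Q = 36000 > Keq = 7800: net reverse reaction.
Z₂ is a product, so it decreases.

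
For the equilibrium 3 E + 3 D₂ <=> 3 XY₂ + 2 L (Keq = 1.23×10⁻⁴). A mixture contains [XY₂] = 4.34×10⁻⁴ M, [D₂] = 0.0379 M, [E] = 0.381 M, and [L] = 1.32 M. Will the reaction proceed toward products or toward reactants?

forward (toward products)

Q = [XY₂]³·[L]² / ([E]³·[D₂]³) = (4.34×10⁻⁴)³·(1.32)² / ((0.381)³·(0.0379)³) = 4.73×10⁻⁵
Q = 4.73×10⁻⁵ < Keq = 1.23×10⁻⁴, so the forward reaction proceeds.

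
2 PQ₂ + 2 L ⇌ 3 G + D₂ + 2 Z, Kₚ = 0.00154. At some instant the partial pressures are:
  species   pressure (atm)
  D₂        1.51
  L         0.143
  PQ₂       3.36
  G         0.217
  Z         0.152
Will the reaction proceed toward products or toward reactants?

at equilibrium

Qₚ = P(G)³·P(D₂)·P(Z)² / (P(PQ₂)²·P(L)²) = (0.217)³·(1.51)·(0.152)² / ((3.36)²·(0.143)²) = 0.00154
Qₚ = 0.00154 = Kₚ, so the system is already at equilibrium.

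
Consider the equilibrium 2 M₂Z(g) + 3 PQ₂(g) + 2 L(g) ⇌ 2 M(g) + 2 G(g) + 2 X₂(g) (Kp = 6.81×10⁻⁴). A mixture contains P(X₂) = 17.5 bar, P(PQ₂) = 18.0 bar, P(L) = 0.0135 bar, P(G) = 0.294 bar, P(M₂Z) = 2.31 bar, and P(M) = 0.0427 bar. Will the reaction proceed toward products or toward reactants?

Qp = P(M)²·P(G)²·P(X₂)² / (P(M₂Z)²·P(PQ₂)³·P(L)²) = (0.0427)²·(0.294)²·(17.5)² / ((2.31)²·(18.0)³·(0.0135)²) = 0.00851
Qp = 0.00851 > Kp = 6.81×10⁻⁴, so the reverse reaction proceeds.

toward reactants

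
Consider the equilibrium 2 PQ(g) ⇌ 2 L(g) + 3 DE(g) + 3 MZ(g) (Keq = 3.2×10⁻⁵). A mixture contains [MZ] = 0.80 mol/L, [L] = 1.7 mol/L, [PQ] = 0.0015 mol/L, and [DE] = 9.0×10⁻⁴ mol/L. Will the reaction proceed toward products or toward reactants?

toward reactants

Q = [L]²·[DE]³·[MZ]³ / [PQ]² = (1.7)²·(9.0×10⁻⁴)³·(0.80)³ / (0.0015)² = 4.8×10⁻⁴
Q = 4.8×10⁻⁴ > Keq = 3.2×10⁻⁵, so the reverse reaction proceeds.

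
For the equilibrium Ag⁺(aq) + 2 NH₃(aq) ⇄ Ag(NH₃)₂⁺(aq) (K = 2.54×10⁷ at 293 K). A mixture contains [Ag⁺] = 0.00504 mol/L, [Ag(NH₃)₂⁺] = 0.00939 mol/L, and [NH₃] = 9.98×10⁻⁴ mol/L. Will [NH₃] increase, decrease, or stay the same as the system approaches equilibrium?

decrease

Q = [Ag(NH₃)₂⁺] / ([Ag⁺]·[NH₃]²) = (0.00939) / ((0.00504)·(9.98×10⁻⁴)²) = 1.87×10⁶
Q = 1.87×10⁶ < K = 2.54×10⁷: net forward reaction.
NH₃ is a reactant, so it decreases.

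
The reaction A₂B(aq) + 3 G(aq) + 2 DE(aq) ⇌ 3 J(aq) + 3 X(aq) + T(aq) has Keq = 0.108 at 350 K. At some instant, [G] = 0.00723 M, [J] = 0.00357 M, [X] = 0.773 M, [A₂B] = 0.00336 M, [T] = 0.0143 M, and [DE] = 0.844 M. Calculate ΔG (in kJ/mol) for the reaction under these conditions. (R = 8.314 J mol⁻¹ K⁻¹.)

ΔG = 3.27 kJ/mol

Q = [J]³·[X]³·[T] / ([A₂B]·[G]³·[DE]²) = (0.00357)³·(0.773)³·(0.0143) / ((0.00336)·(0.00723)³·(0.844)²) = 0.332
ΔG = RT ln(Q/Keq) = (8.314 J mol⁻¹ K⁻¹)(350 K) × ln(0.332/0.108)
   = (2.910 kJ/mol)(1.123) = 3.27 kJ/mol
ΔG > 0, so the forward reaction is non-spontaneous (proceeds in reverse).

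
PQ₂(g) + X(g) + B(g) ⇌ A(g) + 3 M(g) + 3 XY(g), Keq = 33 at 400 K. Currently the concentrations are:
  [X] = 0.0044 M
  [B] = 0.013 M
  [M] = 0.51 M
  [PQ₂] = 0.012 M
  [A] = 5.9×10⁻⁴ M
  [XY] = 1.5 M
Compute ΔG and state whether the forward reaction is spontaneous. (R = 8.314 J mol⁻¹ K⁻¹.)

Q = [A]·[M]³·[XY]³ / ([PQ₂]·[X]·[B]) = (5.9×10⁻⁴)·(0.51)³·(1.5)³ / ((0.012)·(0.0044)·(0.013)) = 385
ΔG = RT ln(Q/Keq) = (8.314 J mol⁻¹ K⁻¹)(400 K) × ln(385/33)
   = (3.326 kJ/mol)(2.457) = 8.17 kJ/mol
ΔG > 0, so the forward reaction is non-spontaneous (proceeds in reverse).

ΔG = 8.17 kJ/mol; the forward reaction is non-spontaneous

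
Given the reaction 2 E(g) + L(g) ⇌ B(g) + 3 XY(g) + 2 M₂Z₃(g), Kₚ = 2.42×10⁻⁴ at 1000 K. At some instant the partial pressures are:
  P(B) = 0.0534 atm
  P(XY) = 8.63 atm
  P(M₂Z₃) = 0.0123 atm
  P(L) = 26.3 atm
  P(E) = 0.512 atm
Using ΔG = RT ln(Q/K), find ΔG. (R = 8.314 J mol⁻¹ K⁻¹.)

ΔG = 9.44 kJ/mol

Qₚ = P(B)·P(XY)³·P(M₂Z₃)² / (P(E)²·P(L)) = (0.0534)·(8.63)³·(0.0123)² / ((0.512)²·(26.3)) = 7.53×10⁻⁴
ΔG = RT ln(Qₚ/Kₚ) = (8.314 J mol⁻¹ K⁻¹)(1000 K) × ln(7.53×10⁻⁴/2.42×10⁻⁴)
   = (8.314 kJ/mol)(1.135) = 9.44 kJ/mol
ΔG > 0, so the forward reaction is non-spontaneous (proceeds in reverse).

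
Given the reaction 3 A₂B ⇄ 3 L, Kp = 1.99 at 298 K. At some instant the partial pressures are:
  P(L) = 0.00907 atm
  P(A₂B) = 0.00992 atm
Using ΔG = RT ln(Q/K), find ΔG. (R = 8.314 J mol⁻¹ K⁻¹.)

ΔG = -2.37 kJ/mol

Qp = P(L)³ / P(A₂B)³ = (0.00907)³ / (0.00992)³ = 0.764
ΔG = RT ln(Qp/Kp) = (8.314 J mol⁻¹ K⁻¹)(298 K) × ln(0.764/1.99)
   = (2.478 kJ/mol)(-0.9573) = -2.37 kJ/mol
ΔG < 0, so the forward reaction is spontaneous (proceeds forward).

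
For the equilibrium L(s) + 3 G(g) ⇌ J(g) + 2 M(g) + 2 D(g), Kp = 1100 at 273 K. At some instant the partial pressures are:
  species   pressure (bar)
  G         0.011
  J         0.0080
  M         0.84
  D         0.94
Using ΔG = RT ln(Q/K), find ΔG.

ΔG = 2.78 kJ/mol

(L is a pure solid — omitted from Qp.)
Qp = P(J)·P(M)²·P(D)² / P(G)³ = (0.0080)·(0.84)²·(0.94)² / (0.011)³ = 3750
ΔG = RT ln(Qp/Kp) = (8.314 J mol⁻¹ K⁻¹)(273 K) × ln(3750/1100)
   = (2.270 kJ/mol)(1.226) = 2.78 kJ/mol
ΔG > 0, so the forward reaction is non-spontaneous (proceeds in reverse).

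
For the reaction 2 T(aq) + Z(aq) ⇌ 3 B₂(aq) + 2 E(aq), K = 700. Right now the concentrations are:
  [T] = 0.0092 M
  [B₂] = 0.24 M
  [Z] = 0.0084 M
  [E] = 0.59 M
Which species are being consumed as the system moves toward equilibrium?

B₂, E (products)

Q = [B₂]³·[E]² / ([T]²·[Z]) = (0.24)³·(0.59)² / ((0.0092)²·(0.0084)) = 6800
Q = 6800 > K = 700: net reverse reaction.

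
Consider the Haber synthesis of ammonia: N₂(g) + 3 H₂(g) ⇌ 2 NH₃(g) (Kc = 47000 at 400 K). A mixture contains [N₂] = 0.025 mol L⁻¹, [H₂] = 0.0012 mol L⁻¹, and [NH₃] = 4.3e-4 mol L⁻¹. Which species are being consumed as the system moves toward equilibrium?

N₂, H₂ (reactants)

Qc = [NH₃]² / ([N₂]·[H₂]³) = (4.3e-4)² / ((0.025)·(0.0012)³) = 4300
Qc = 4300 < Kc = 47000: net forward reaction.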